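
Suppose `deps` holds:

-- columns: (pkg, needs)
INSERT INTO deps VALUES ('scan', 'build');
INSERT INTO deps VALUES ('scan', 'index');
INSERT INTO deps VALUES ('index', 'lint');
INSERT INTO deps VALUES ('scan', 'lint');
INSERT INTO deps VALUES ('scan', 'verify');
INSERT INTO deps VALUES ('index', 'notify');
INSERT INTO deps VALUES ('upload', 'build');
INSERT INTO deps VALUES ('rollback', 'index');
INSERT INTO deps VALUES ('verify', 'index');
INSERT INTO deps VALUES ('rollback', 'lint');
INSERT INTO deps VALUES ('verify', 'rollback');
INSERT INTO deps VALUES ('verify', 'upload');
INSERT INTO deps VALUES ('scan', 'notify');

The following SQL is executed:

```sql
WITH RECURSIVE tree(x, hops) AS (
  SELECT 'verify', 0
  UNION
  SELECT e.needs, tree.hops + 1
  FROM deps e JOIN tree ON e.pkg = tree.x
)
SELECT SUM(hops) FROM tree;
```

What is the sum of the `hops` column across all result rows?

Base: (verify, hops=0).
Iteration 1: edges from {verify} -> (index, hops=1), (rollback, hops=1), (upload, hops=1).
Iteration 2: edges from {index,rollback,upload} -> (build, hops=2), (index, hops=2), (lint, hops=2), (notify, hops=2). [UNION drops 1 duplicate row(s)]
Iteration 3: edges from {build,index,lint,notify} -> (lint, hops=3), (notify, hops=3).
Iteration 4: no outgoing edges from {lint,notify}; recursion stops.
SUM(hops) = 0 + 1 + 1 + 1 + 2 + 2 + 2 + 2 + 3 + 3 = 17.

17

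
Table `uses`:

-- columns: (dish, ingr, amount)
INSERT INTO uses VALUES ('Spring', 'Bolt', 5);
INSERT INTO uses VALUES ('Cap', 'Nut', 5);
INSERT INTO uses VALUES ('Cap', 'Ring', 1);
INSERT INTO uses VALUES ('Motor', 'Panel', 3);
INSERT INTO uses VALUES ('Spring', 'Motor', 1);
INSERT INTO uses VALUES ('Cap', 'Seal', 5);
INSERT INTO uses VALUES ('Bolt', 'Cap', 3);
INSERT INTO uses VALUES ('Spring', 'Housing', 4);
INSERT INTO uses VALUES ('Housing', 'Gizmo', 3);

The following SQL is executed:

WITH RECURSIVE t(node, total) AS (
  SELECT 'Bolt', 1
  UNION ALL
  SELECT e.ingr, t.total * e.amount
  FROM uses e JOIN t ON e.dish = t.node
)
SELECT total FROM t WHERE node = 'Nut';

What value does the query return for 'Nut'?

15

Base: (Bolt, total=1).
Iteration 1: components of {Bolt} -> Cap = 1*3 = 3.
Iteration 2: components of {Cap} -> Nut = 3*5 = 15, Ring = 3*1 = 3, Seal = 3*5 = 15.
Iteration 3: no further components; recursion stops.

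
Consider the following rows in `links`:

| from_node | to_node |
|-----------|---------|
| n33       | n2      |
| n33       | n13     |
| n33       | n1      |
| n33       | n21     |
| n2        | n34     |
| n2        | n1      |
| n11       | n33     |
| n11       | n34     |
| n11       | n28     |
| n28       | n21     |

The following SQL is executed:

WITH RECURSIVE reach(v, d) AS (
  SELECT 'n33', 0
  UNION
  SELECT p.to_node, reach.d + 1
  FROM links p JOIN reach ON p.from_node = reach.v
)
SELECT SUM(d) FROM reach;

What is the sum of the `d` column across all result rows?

8

Base: (n33, d=0).
Iteration 1: edges from {n33} -> (n1, d=1), (n13, d=1), (n2, d=1), (n21, d=1).
Iteration 2: edges from {n1,n13,n2,n21} -> (n1, d=2), (n34, d=2).
Iteration 3: no outgoing edges from {n1,n34}; recursion stops.
SUM(d) = 0 + 1 + 1 + 1 + 1 + 2 + 2 = 8.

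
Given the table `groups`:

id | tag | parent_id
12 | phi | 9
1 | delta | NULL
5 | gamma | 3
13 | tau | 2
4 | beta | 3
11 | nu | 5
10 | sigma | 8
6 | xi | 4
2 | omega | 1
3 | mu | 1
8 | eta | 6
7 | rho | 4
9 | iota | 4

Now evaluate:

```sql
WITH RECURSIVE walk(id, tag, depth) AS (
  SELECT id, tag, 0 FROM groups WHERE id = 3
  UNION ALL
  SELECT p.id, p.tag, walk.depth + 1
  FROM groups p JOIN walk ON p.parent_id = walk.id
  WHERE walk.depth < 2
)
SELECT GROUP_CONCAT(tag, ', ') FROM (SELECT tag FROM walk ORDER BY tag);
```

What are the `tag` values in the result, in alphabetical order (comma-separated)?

beta, gamma, iota, mu, nu, rho, xi

Base: id=3 (mu) at depth 0.
Iteration 1: rows with parent_id in {3} -> beta (id 4, depth 1), gamma (id 5, depth 1).
Iteration 2: rows with parent_id in {4,5} -> xi (id 6, depth 2), rho (id 7, depth 2), iota (id 9, depth 2), nu (id 11, depth 2).
Iteration 3: depth < 2 fails for all current rows; recursion stops.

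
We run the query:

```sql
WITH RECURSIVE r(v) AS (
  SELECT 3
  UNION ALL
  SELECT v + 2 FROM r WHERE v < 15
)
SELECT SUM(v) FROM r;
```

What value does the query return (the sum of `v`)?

63

Base: v=3.
Iteration 1: 3 < 15 holds -> v = 3 + 2 = 5.
Iteration 2: 5 < 15 holds -> v = 5 + 2 = 7.
Iteration 3: 7 < 15 holds -> v = 7 + 2 = 9.
Iteration 4: 9 < 15 holds -> v = 9 + 2 = 11.
Iteration 5: 11 < 15 holds -> v = 11 + 2 = 13.
Iteration 6: 13 < 15 holds -> v = 13 + 2 = 15.
Iteration 7: 15 < 15 fails; recursion stops.
SUM(v) = 3 + 5 + 7 + 9 + 11 + 13 + 15 = 63.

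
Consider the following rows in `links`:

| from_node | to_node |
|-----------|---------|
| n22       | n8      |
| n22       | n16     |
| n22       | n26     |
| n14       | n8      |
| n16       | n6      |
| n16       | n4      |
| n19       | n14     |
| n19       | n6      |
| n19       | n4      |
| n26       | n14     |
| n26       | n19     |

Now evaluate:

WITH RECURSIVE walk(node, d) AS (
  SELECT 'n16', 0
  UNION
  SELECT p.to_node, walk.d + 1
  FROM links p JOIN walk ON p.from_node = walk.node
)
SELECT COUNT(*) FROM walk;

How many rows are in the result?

Base: (n16, d=0).
Iteration 1: edges from {n16} -> (n4, d=1), (n6, d=1).
Iteration 2: no outgoing edges from {n4,n6}; recursion stops.
Total rows emitted: 3.

3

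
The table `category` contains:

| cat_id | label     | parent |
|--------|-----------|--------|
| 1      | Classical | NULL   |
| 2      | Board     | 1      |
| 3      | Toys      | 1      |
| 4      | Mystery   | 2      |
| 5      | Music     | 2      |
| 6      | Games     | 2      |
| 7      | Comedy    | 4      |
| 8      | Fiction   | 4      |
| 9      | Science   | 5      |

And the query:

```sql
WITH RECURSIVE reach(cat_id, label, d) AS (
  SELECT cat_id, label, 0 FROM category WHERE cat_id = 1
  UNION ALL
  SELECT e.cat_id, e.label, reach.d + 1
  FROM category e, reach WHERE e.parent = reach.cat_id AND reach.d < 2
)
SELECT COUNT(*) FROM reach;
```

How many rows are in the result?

Base: cat_id=1 (Classical) at d 0.
Iteration 1: rows with parent in {1} -> Board (id 2, d 1), Toys (id 3, d 1).
Iteration 2: rows with parent in {2,3} -> Mystery (id 4, d 2), Music (id 5, d 2), Games (id 6, d 2).
Iteration 3: d < 2 fails for all current rows; recursion stops.
Total rows emitted: 6.

6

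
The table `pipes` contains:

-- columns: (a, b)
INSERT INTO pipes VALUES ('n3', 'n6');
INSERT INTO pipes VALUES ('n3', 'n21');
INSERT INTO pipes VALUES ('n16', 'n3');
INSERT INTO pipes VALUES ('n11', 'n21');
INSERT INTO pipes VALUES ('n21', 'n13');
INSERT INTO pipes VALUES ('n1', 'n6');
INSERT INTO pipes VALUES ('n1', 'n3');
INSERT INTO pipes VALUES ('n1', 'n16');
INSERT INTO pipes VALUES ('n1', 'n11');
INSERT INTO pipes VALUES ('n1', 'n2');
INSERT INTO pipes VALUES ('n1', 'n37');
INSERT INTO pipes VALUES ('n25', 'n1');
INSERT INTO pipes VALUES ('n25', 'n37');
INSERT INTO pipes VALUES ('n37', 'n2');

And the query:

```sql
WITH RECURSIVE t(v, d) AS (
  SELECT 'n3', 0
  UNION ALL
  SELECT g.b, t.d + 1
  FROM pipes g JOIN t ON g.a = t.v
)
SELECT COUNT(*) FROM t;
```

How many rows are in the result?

4

Base: (n3, d=0).
Iteration 1: edges from {n3} -> (n21, d=1), (n6, d=1).
Iteration 2: edges from {n21,n6} -> (n13, d=2).
Iteration 3: no outgoing edges from {n13}; recursion stops.
Total rows emitted: 4.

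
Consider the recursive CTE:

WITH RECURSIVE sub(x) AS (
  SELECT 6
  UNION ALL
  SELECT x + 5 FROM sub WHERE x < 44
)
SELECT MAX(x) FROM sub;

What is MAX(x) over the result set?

46

Base: x=6.
Iteration 1: 6 < 44 holds -> x = 6 + 5 = 11.
Iteration 2: 11 < 44 holds -> x = 11 + 5 = 16.
Iteration 3: 16 < 44 holds -> x = 16 + 5 = 21.
Iteration 4: 21 < 44 holds -> x = 21 + 5 = 26.
Iteration 5: 26 < 44 holds -> x = 26 + 5 = 31.
Iteration 6: 31 < 44 holds -> x = 31 + 5 = 36.
Iteration 7: 36 < 44 holds -> x = 36 + 5 = 41.
Iteration 8: 41 < 44 holds -> x = 41 + 5 = 46.
Iteration 9: 46 < 44 fails; recursion stops.
x values: 6, 11, 16, 21, 26, 31, 36, 41, 46; the maximum is 46.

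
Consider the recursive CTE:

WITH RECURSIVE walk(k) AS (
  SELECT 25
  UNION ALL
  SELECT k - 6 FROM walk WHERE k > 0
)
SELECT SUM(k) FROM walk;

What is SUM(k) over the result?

Base: k=25.
Iteration 1: 25 > 0 holds -> k = 25 - 6 = 19.
Iteration 2: 19 > 0 holds -> k = 19 - 6 = 13.
Iteration 3: 13 > 0 holds -> k = 13 - 6 = 7.
Iteration 4: 7 > 0 holds -> k = 7 - 6 = 1.
Iteration 5: 1 > 0 holds -> k = 1 - 6 = -5.
Iteration 6: -5 > 0 fails; recursion stops.
SUM(k) = 25 + 19 + 13 + 7 + 1 + -5 = 60.

60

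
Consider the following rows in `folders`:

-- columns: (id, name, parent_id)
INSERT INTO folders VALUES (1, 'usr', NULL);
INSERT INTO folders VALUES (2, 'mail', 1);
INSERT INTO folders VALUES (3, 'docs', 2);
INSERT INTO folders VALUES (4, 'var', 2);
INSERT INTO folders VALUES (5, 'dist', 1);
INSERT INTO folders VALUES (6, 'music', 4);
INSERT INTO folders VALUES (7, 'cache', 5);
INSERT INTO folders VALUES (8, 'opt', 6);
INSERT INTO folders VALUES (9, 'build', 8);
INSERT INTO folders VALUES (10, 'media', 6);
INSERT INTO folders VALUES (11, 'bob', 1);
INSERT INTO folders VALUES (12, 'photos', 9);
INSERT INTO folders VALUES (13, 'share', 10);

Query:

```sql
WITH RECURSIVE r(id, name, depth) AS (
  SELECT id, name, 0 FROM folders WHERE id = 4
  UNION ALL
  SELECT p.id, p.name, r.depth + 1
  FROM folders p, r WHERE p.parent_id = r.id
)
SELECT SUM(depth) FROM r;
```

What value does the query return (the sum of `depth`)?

Base: id=4 (var) at depth 0.
Iteration 1: rows with parent_id in {4} -> music (id 6, depth 1).
Iteration 2: rows with parent_id in {6} -> opt (id 8, depth 2), media (id 10, depth 2).
Iteration 3: rows with parent_id in {8,10} -> build (id 9, depth 3), share (id 13, depth 3).
Iteration 4: rows with parent_id in {9,13} -> photos (id 12, depth 4).
Iteration 5: no rows with parent_id in {12}; recursion stops.
SUM(depth) = 0 + 1 + 2 + 2 + 3 + 3 + 4 = 15.

15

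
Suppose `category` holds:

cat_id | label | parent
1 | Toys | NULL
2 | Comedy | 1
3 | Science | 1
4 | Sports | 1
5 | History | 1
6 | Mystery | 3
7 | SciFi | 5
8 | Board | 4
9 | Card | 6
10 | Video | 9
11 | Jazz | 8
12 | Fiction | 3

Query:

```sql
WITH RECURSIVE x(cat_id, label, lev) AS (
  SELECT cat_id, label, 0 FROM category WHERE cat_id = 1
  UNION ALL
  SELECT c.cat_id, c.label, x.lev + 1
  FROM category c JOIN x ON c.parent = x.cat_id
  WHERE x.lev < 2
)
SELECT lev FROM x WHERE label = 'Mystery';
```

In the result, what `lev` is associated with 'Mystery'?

2

Base: cat_id=1 (Toys) at lev 0.
Iteration 1: rows with parent in {1} -> Comedy (id 2, lev 1), Science (id 3, lev 1), Sports (id 4, lev 1), History (id 5, lev 1).
Iteration 2: rows with parent in {2,3,4,5} -> Mystery (id 6, lev 2), SciFi (id 7, lev 2), Board (id 8, lev 2), Fiction (id 12, lev 2).
Iteration 3: lev < 2 fails for all current rows; recursion stops.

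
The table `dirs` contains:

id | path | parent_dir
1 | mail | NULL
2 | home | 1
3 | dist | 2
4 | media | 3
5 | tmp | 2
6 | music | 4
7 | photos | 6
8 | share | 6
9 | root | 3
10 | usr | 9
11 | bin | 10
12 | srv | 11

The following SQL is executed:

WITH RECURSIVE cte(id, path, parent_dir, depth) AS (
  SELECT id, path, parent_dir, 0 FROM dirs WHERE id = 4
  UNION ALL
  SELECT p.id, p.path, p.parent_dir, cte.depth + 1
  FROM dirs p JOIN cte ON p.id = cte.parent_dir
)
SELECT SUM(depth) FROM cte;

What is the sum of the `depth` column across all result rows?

Base: id=4 (media), parent_dir=3, depth 0.
Iteration 1: join on id=3 -> dist (id 3, parent_dir=2, depth 1).
Iteration 2: join on id=2 -> home (id 2, parent_dir=1, depth 2).
Iteration 3: join on id=1 -> mail (id 1, parent_dir=NULL, depth 3).
Iteration 4: parent_dir is NULL; no match; recursion stops.
SUM(depth) = 0 + 1 + 2 + 3 = 6.

6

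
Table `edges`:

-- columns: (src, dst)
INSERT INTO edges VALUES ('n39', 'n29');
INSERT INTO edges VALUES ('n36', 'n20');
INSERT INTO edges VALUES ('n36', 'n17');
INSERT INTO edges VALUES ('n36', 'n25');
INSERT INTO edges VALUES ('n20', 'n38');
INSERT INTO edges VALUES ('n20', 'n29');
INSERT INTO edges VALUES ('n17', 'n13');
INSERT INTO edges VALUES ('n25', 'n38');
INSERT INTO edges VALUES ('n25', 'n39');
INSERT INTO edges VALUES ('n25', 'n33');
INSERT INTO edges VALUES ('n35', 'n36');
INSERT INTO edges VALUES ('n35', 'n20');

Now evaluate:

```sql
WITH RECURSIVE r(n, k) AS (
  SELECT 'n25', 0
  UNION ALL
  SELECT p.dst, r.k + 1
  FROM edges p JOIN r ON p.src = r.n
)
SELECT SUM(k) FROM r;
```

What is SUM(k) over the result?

Base: (n25, k=0).
Iteration 1: edges from {n25} -> (n33, k=1), (n38, k=1), (n39, k=1).
Iteration 2: edges from {n33,n38,n39} -> (n29, k=2).
Iteration 3: no outgoing edges from {n29}; recursion stops.
SUM(k) = 0 + 1 + 1 + 1 + 2 = 5.

5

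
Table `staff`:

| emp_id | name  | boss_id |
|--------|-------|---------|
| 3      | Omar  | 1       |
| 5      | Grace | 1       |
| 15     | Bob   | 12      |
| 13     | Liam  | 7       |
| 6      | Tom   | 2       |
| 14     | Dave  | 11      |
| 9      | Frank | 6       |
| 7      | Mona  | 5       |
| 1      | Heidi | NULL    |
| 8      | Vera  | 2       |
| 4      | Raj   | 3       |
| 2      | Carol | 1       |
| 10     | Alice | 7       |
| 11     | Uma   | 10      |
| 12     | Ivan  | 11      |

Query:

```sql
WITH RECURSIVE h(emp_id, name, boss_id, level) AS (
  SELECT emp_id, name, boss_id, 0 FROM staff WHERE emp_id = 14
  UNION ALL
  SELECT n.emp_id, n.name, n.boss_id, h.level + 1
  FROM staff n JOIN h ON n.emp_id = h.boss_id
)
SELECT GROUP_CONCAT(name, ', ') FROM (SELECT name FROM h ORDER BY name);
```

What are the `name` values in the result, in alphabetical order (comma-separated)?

Alice, Dave, Grace, Heidi, Mona, Uma

Base: emp_id=14 (Dave), boss_id=11, level 0.
Iteration 1: join on emp_id=11 -> Uma (id 11, boss_id=10, level 1).
Iteration 2: join on emp_id=10 -> Alice (id 10, boss_id=7, level 2).
Iteration 3: join on emp_id=7 -> Mona (id 7, boss_id=5, level 3).
Iteration 4: join on emp_id=5 -> Grace (id 5, boss_id=1, level 4).
Iteration 5: join on emp_id=1 -> Heidi (id 1, boss_id=NULL, level 5).
Iteration 6: boss_id is NULL; no match; recursion stops.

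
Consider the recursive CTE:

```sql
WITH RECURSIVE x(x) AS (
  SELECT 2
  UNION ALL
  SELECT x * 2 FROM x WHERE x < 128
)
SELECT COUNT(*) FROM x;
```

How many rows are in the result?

Base: x=2.
Iteration 1: 2 < 128 holds -> x = 2 * 2 = 4.
Iteration 2: 4 < 128 holds -> x = 4 * 2 = 8.
Iteration 3: 8 < 128 holds -> x = 8 * 2 = 16.
Iteration 4: 16 < 128 holds -> x = 16 * 2 = 32.
Iteration 5: 32 < 128 holds -> x = 32 * 2 = 64.
Iteration 6: 64 < 128 holds -> x = 64 * 2 = 128.
Iteration 7: 128 < 128 fails; recursion stops.
Total rows emitted: 7.

7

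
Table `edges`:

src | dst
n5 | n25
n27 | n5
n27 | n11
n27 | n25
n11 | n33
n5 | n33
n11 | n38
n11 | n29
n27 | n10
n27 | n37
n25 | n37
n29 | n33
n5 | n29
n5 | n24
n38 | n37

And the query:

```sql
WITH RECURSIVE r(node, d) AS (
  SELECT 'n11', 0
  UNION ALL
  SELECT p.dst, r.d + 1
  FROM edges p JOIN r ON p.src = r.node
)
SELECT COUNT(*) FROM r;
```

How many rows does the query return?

Base: (n11, d=0).
Iteration 1: edges from {n11} -> (n29, d=1), (n33, d=1), (n38, d=1).
Iteration 2: edges from {n29,n33,n38} -> (n33, d=2), (n37, d=2).
Iteration 3: no outgoing edges from {n33,n37}; recursion stops.
Total rows emitted: 6.

6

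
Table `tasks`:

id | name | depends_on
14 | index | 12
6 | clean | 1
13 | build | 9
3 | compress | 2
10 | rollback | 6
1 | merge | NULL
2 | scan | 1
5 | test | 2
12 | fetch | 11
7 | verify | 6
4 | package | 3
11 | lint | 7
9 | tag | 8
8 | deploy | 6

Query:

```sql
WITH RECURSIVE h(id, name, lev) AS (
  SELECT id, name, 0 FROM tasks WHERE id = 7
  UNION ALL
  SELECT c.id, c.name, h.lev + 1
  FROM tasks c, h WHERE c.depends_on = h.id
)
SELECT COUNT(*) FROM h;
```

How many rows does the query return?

Base: id=7 (verify) at lev 0.
Iteration 1: rows with depends_on in {7} -> lint (id 11, lev 1).
Iteration 2: rows with depends_on in {11} -> fetch (id 12, lev 2).
Iteration 3: rows with depends_on in {12} -> index (id 14, lev 3).
Iteration 4: no rows with depends_on in {14}; recursion stops.
Total rows emitted: 4.

4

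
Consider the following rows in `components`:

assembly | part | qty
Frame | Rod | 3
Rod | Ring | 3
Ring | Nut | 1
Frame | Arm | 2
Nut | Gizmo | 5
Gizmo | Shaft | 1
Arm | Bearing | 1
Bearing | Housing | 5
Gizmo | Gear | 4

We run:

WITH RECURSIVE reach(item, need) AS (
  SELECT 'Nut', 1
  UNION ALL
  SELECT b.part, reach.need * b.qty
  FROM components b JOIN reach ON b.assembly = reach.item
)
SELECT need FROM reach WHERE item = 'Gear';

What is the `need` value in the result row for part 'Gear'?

Base: (Nut, need=1).
Iteration 1: components of {Nut} -> Gizmo = 1*5 = 5.
Iteration 2: components of {Gizmo} -> Gear = 5*4 = 20, Shaft = 5*1 = 5.
Iteration 3: no further components; recursion stops.

20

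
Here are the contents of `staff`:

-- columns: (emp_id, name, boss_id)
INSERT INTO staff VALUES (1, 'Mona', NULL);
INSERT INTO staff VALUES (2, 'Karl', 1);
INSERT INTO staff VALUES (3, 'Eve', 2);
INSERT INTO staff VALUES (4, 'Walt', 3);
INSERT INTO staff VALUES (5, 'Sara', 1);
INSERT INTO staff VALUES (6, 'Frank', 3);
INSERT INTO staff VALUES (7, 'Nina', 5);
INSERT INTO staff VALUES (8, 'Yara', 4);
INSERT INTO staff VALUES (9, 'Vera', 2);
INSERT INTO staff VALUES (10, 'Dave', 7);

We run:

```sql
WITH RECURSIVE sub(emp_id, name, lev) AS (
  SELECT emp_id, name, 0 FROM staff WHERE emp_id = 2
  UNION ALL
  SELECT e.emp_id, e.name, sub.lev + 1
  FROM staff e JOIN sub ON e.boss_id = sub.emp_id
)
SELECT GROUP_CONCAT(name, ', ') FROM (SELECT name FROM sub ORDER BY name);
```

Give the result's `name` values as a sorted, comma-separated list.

Eve, Frank, Karl, Vera, Walt, Yara

Base: emp_id=2 (Karl) at lev 0.
Iteration 1: rows with boss_id in {2} -> Eve (id 3, lev 1), Vera (id 9, lev 1).
Iteration 2: rows with boss_id in {3,9} -> Walt (id 4, lev 2), Frank (id 6, lev 2).
Iteration 3: rows with boss_id in {4,6} -> Yara (id 8, lev 3).
Iteration 4: no rows with boss_id in {8}; recursion stops.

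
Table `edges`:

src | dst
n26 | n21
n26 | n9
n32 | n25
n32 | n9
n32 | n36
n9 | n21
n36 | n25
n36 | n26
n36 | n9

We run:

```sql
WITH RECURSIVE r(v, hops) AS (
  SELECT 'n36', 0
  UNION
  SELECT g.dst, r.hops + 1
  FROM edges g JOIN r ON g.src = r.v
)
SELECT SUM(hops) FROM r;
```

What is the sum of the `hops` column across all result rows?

Base: (n36, hops=0).
Iteration 1: edges from {n36} -> (n25, hops=1), (n26, hops=1), (n9, hops=1).
Iteration 2: edges from {n25,n26,n9} -> (n21, hops=2), (n9, hops=2). [UNION drops 1 duplicate row(s)]
Iteration 3: edges from {n21,n9} -> (n21, hops=3).
Iteration 4: no outgoing edges from {n21}; recursion stops.
SUM(hops) = 0 + 1 + 1 + 1 + 2 + 2 + 3 = 10.

10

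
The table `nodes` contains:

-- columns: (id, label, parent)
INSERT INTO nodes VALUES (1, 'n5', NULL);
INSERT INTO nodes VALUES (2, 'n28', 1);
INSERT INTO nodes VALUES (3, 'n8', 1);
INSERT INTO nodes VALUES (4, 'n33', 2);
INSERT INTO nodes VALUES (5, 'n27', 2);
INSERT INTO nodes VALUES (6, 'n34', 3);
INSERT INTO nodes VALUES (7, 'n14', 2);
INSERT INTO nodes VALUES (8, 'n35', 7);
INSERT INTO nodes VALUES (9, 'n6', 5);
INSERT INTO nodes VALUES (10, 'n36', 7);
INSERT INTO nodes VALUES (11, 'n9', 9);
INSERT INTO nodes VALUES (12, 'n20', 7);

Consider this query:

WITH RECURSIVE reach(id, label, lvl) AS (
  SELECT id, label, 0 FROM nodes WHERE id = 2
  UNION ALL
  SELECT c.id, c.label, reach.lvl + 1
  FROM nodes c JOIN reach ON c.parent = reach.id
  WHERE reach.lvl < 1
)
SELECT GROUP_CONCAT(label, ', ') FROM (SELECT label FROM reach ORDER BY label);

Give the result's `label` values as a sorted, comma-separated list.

Base: id=2 (n28) at lvl 0.
Iteration 1: rows with parent in {2} -> n33 (id 4, lvl 1), n27 (id 5, lvl 1), n14 (id 7, lvl 1).
Iteration 2: lvl < 1 fails for all current rows; recursion stops.

n14, n27, n28, n33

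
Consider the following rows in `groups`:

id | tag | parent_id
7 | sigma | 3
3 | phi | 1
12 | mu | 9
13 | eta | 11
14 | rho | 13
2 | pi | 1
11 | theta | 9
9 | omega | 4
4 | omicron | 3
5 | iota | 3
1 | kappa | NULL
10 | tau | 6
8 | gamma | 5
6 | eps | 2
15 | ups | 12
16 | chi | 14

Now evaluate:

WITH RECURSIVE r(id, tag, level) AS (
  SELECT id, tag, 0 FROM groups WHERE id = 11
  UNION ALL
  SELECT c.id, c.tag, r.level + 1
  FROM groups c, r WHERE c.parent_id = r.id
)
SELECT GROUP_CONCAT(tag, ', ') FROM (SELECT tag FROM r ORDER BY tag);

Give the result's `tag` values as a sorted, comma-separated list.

Base: id=11 (theta) at level 0.
Iteration 1: rows with parent_id in {11} -> eta (id 13, level 1).
Iteration 2: rows with parent_id in {13} -> rho (id 14, level 2).
Iteration 3: rows with parent_id in {14} -> chi (id 16, level 3).
Iteration 4: no rows with parent_id in {16}; recursion stops.

chi, eta, rho, theta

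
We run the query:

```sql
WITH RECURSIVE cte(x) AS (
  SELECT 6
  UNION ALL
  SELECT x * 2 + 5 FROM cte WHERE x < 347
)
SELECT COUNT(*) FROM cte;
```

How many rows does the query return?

6

Base: x=6.
Iteration 1: 6 < 347 holds -> x = 6 * 2 + 5 = 17.
Iteration 2: 17 < 347 holds -> x = 17 * 2 + 5 = 39.
Iteration 3: 39 < 347 holds -> x = 39 * 2 + 5 = 83.
Iteration 4: 83 < 347 holds -> x = 83 * 2 + 5 = 171.
Iteration 5: 171 < 347 holds -> x = 171 * 2 + 5 = 347.
Iteration 6: 347 < 347 fails; recursion stops.
Total rows emitted: 6.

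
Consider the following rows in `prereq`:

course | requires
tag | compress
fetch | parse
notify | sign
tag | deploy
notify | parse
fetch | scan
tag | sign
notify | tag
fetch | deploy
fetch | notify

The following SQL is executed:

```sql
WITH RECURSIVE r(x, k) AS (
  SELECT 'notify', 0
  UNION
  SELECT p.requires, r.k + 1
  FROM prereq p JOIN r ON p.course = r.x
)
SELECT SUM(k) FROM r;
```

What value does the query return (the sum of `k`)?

9

Base: (notify, k=0).
Iteration 1: edges from {notify} -> (parse, k=1), (sign, k=1), (tag, k=1).
Iteration 2: edges from {parse,sign,tag} -> (compress, k=2), (deploy, k=2), (sign, k=2).
Iteration 3: no outgoing edges from {compress,deploy,sign}; recursion stops.
SUM(k) = 0 + 1 + 1 + 1 + 2 + 2 + 2 = 9.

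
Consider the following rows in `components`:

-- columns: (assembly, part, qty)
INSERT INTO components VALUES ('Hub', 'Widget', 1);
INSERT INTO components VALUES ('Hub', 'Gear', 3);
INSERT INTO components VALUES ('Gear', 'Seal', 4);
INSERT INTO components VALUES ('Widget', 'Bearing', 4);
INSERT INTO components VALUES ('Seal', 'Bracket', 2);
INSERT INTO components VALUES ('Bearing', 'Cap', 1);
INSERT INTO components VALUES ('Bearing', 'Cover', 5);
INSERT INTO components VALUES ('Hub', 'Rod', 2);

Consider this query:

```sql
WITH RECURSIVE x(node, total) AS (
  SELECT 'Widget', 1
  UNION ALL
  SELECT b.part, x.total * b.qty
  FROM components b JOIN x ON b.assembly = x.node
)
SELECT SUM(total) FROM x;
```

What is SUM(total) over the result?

29

Base: (Widget, total=1).
Iteration 1: components of {Widget} -> Bearing = 1*4 = 4.
Iteration 2: components of {Bearing} -> Cap = 4*1 = 4, Cover = 4*5 = 20.
Iteration 3: no further components; recursion stops.
SUM(total) = 1 + 4 + 4 + 20 = 29.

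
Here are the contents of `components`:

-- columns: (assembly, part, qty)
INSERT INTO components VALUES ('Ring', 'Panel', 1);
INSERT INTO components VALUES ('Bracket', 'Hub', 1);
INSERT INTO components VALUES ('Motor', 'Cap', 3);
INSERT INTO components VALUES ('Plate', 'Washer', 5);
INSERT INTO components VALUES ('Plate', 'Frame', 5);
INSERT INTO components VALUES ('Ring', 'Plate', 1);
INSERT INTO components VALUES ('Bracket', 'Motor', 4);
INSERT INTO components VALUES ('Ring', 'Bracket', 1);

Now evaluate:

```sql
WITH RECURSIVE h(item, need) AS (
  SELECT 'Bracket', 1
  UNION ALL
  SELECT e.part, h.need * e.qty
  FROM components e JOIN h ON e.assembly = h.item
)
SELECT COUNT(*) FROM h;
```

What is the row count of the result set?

Base: (Bracket, need=1).
Iteration 1: components of {Bracket} -> Hub = 1*1 = 1, Motor = 1*4 = 4.
Iteration 2: components of {Hub,Motor} -> Cap = 4*3 = 12.
Iteration 3: no further components; recursion stops.
Total rows emitted: 4.

4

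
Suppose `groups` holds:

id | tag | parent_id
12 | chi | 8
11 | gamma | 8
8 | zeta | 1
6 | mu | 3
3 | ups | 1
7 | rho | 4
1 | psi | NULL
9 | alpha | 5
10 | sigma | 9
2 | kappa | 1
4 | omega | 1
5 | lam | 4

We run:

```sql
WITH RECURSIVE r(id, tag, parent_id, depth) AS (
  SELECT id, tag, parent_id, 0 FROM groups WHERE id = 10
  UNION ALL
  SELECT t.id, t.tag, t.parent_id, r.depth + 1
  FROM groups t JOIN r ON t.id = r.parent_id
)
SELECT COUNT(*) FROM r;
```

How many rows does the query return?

5

Base: id=10 (sigma), parent_id=9, depth 0.
Iteration 1: join on id=9 -> alpha (id 9, parent_id=5, depth 1).
Iteration 2: join on id=5 -> lam (id 5, parent_id=4, depth 2).
Iteration 3: join on id=4 -> omega (id 4, parent_id=1, depth 3).
Iteration 4: join on id=1 -> psi (id 1, parent_id=NULL, depth 4).
Iteration 5: parent_id is NULL; no match; recursion stops.
Total rows emitted: 5.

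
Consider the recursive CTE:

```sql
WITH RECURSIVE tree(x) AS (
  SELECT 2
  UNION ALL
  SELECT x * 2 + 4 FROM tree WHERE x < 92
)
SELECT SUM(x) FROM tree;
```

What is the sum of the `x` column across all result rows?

166

Base: x=2.
Iteration 1: 2 < 92 holds -> x = 2 * 2 + 4 = 8.
Iteration 2: 8 < 92 holds -> x = 8 * 2 + 4 = 20.
Iteration 3: 20 < 92 holds -> x = 20 * 2 + 4 = 44.
Iteration 4: 44 < 92 holds -> x = 44 * 2 + 4 = 92.
Iteration 5: 92 < 92 fails; recursion stops.
SUM(x) = 2 + 8 + 20 + 44 + 92 = 166.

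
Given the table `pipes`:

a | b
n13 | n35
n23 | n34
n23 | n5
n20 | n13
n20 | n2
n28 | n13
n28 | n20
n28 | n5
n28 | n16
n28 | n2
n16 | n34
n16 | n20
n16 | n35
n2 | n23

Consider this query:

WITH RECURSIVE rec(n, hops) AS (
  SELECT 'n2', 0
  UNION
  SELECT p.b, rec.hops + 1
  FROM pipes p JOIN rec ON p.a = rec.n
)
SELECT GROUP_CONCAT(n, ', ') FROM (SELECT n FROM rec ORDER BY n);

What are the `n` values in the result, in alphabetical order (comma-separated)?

Base: (n2, hops=0).
Iteration 1: edges from {n2} -> (n23, hops=1).
Iteration 2: edges from {n23} -> (n34, hops=2), (n5, hops=2).
Iteration 3: no outgoing edges from {n34,n5}; recursion stops.

n2, n23, n34, n5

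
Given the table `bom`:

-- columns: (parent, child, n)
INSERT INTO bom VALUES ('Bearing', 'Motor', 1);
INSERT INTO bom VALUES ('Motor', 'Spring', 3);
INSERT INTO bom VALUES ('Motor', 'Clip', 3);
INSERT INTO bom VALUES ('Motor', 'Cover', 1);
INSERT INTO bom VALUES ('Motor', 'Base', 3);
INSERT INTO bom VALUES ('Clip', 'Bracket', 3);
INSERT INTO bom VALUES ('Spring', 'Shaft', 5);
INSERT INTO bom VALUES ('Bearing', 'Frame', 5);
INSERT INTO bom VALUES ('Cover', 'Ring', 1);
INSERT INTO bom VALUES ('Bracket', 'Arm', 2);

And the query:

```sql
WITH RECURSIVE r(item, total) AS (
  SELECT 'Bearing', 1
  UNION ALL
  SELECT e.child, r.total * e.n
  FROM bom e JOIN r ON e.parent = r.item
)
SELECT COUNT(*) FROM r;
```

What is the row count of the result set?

Base: (Bearing, total=1).
Iteration 1: components of {Bearing} -> Frame = 1*5 = 5, Motor = 1*1 = 1.
Iteration 2: components of {Frame,Motor} -> Base = 1*3 = 3, Clip = 1*3 = 3, Cover = 1*1 = 1, Spring = 1*3 = 3.
Iteration 3: components of {Base,Clip,Cover,Spring} -> Bracket = 3*3 = 9, Ring = 1*1 = 1, Shaft = 3*5 = 15.
Iteration 4: components of {Bracket,Ring,Shaft} -> Arm = 9*2 = 18.
Iteration 5: no further components; recursion stops.
Total rows emitted: 11.

11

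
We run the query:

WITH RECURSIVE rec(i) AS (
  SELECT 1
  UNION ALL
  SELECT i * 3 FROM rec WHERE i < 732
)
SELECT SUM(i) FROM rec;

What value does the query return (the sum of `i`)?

3280

Base: i=1.
Iteration 1: 1 < 732 holds -> i = 1 * 3 = 3.
Iteration 2: 3 < 732 holds -> i = 3 * 3 = 9.
Iteration 3: 9 < 732 holds -> i = 9 * 3 = 27.
Iteration 4: 27 < 732 holds -> i = 27 * 3 = 81.
Iteration 5: 81 < 732 holds -> i = 81 * 3 = 243.
Iteration 6: 243 < 732 holds -> i = 243 * 3 = 729.
Iteration 7: 729 < 732 holds -> i = 729 * 3 = 2187.
Iteration 8: 2187 < 732 fails; recursion stops.
SUM(i) = 1 + 3 + 9 + 27 + 81 + 243 + 729 + 2187 = 3280.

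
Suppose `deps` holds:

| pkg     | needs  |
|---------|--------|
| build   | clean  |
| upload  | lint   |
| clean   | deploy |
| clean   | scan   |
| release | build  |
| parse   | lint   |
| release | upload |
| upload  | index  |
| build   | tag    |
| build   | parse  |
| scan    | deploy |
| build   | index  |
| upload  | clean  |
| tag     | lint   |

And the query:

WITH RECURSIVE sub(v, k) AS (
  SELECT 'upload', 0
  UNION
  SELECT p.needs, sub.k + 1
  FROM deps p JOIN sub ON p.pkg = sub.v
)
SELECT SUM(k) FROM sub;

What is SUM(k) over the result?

Base: (upload, k=0).
Iteration 1: edges from {upload} -> (clean, k=1), (index, k=1), (lint, k=1).
Iteration 2: edges from {clean,index,lint} -> (deploy, k=2), (scan, k=2).
Iteration 3: edges from {deploy,scan} -> (deploy, k=3).
Iteration 4: no outgoing edges from {deploy}; recursion stops.
SUM(k) = 0 + 1 + 1 + 1 + 2 + 2 + 3 = 10.

10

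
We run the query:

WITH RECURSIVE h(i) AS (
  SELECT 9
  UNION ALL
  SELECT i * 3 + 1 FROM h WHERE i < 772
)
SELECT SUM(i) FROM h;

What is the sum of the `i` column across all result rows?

Base: i=9.
Iteration 1: 9 < 772 holds -> i = 9 * 3 + 1 = 28.
Iteration 2: 28 < 772 holds -> i = 28 * 3 + 1 = 85.
Iteration 3: 85 < 772 holds -> i = 85 * 3 + 1 = 256.
Iteration 4: 256 < 772 holds -> i = 256 * 3 + 1 = 769.
Iteration 5: 769 < 772 holds -> i = 769 * 3 + 1 = 2308.
Iteration 6: 2308 < 772 fails; recursion stops.
SUM(i) = 9 + 28 + 85 + 256 + 769 + 2308 = 3455.

3455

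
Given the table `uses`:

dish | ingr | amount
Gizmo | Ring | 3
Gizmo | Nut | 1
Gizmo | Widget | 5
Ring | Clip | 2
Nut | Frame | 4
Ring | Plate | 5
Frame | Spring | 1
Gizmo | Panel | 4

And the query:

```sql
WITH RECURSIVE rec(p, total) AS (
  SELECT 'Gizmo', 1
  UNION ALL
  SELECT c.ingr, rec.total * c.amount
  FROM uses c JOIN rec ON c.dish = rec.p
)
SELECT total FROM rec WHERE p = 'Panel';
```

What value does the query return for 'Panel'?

Base: (Gizmo, total=1).
Iteration 1: components of {Gizmo} -> Nut = 1*1 = 1, Panel = 1*4 = 4, Ring = 1*3 = 3, Widget = 1*5 = 5.
Iteration 2: components of {Nut,Panel,Ring,Widget} -> Clip = 3*2 = 6, Frame = 1*4 = 4, Plate = 3*5 = 15.
Iteration 3: components of {Clip,Frame,Plate} -> Spring = 4*1 = 4.
Iteration 4: no further components; recursion stops.

4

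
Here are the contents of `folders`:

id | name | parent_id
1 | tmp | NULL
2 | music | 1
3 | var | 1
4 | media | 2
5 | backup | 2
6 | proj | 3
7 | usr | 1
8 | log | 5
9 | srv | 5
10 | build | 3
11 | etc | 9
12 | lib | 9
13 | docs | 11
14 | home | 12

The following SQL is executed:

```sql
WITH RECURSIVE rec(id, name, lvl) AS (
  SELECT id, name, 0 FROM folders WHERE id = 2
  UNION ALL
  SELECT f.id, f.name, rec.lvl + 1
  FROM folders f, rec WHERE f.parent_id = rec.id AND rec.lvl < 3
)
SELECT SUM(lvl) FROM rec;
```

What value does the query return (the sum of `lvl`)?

12

Base: id=2 (music) at lvl 0.
Iteration 1: rows with parent_id in {2} -> media (id 4, lvl 1), backup (id 5, lvl 1).
Iteration 2: rows with parent_id in {4,5} -> log (id 8, lvl 2), srv (id 9, lvl 2).
Iteration 3: rows with parent_id in {8,9} -> etc (id 11, lvl 3), lib (id 12, lvl 3).
Iteration 4: lvl < 3 fails for all current rows; recursion stops.
SUM(lvl) = 0 + 1 + 1 + 2 + 2 + 3 + 3 = 12.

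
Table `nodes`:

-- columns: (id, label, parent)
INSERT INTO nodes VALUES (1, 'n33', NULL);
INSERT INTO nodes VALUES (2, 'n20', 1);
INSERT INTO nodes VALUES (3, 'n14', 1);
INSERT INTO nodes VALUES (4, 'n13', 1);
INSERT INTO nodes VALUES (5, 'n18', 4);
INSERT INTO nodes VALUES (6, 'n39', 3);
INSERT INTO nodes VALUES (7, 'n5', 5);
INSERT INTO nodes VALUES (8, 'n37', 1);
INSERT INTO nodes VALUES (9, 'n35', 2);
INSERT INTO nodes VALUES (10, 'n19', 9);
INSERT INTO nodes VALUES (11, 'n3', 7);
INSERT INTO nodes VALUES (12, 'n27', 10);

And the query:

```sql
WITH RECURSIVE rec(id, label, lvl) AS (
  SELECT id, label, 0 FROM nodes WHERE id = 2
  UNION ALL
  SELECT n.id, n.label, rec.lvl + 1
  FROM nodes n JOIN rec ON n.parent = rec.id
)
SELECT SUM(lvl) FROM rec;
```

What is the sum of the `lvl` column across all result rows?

Base: id=2 (n20) at lvl 0.
Iteration 1: rows with parent in {2} -> n35 (id 9, lvl 1).
Iteration 2: rows with parent in {9} -> n19 (id 10, lvl 2).
Iteration 3: rows with parent in {10} -> n27 (id 12, lvl 3).
Iteration 4: no rows with parent in {12}; recursion stops.
SUM(lvl) = 0 + 1 + 2 + 3 = 6.

6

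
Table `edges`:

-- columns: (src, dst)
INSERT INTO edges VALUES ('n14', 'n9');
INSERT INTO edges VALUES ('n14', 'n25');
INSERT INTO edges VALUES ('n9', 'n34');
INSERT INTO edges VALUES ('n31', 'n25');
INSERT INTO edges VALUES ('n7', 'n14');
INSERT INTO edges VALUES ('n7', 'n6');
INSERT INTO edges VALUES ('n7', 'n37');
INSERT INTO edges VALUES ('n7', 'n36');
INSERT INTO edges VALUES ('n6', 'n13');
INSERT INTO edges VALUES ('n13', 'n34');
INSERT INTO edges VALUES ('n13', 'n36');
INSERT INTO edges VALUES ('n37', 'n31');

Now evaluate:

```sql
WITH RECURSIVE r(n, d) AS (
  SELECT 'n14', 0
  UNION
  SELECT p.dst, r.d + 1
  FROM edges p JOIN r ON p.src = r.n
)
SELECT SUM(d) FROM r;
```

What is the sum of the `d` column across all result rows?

Base: (n14, d=0).
Iteration 1: edges from {n14} -> (n25, d=1), (n9, d=1).
Iteration 2: edges from {n25,n9} -> (n34, d=2).
Iteration 3: no outgoing edges from {n34}; recursion stops.
SUM(d) = 0 + 1 + 1 + 2 = 4.

4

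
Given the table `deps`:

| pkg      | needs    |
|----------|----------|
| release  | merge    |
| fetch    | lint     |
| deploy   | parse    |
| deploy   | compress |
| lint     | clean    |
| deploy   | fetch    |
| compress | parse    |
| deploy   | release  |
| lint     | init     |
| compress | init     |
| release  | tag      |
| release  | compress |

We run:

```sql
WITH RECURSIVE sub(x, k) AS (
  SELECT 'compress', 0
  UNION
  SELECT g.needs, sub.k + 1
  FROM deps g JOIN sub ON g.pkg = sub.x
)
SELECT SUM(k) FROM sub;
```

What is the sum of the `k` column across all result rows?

2

Base: (compress, k=0).
Iteration 1: edges from {compress} -> (init, k=1), (parse, k=1).
Iteration 2: no outgoing edges from {init,parse}; recursion stops.
SUM(k) = 0 + 1 + 1 = 2.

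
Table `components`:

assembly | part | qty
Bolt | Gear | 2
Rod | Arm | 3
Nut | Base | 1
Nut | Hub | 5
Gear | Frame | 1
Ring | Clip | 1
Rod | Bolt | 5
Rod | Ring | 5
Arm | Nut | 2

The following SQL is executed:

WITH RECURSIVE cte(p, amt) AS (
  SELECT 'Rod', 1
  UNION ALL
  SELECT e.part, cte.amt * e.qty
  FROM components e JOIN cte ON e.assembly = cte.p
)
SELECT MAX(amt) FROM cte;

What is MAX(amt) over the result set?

Base: (Rod, amt=1).
Iteration 1: components of {Rod} -> Arm = 1*3 = 3, Bolt = 1*5 = 5, Ring = 1*5 = 5.
Iteration 2: components of {Arm,Bolt,Ring} -> Clip = 5*1 = 5, Gear = 5*2 = 10, Nut = 3*2 = 6.
Iteration 3: components of {Clip,Gear,Nut} -> Base = 6*1 = 6, Frame = 10*1 = 10, Hub = 6*5 = 30.
Iteration 4: no further components; recursion stops.
amt values: 1, 5, 5, 3, 5, 10, 6, 10, 30, 6; the maximum is 30.

30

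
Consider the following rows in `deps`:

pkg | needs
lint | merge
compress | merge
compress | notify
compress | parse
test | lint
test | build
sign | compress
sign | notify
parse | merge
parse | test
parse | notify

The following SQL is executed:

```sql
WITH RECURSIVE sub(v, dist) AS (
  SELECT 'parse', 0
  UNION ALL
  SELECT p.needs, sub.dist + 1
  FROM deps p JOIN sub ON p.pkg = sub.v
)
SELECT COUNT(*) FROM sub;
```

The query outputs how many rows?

Base: (parse, dist=0).
Iteration 1: edges from {parse} -> (merge, dist=1), (notify, dist=1), (test, dist=1).
Iteration 2: edges from {merge,notify,test} -> (build, dist=2), (lint, dist=2).
Iteration 3: edges from {build,lint} -> (merge, dist=3).
Iteration 4: no outgoing edges from {merge}; recursion stops.
Total rows emitted: 7.

7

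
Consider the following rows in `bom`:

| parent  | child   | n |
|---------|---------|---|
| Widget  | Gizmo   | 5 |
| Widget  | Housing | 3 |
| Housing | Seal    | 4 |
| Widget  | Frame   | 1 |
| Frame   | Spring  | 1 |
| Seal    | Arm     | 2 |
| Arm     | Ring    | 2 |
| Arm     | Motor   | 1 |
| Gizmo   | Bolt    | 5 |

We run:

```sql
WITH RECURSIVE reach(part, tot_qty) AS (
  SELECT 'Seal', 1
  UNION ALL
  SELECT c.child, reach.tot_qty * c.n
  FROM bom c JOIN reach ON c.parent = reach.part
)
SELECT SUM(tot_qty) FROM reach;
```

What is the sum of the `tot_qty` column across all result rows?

9

Base: (Seal, tot_qty=1).
Iteration 1: components of {Seal} -> Arm = 1*2 = 2.
Iteration 2: components of {Arm} -> Motor = 2*1 = 2, Ring = 2*2 = 4.
Iteration 3: no further components; recursion stops.
SUM(tot_qty) = 1 + 2 + 4 + 2 = 9.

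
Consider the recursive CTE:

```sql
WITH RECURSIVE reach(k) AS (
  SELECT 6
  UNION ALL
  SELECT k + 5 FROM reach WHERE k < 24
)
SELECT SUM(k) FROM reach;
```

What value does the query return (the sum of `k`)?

Base: k=6.
Iteration 1: 6 < 24 holds -> k = 6 + 5 = 11.
Iteration 2: 11 < 24 holds -> k = 11 + 5 = 16.
Iteration 3: 16 < 24 holds -> k = 16 + 5 = 21.
Iteration 4: 21 < 24 holds -> k = 21 + 5 = 26.
Iteration 5: 26 < 24 fails; recursion stops.
SUM(k) = 6 + 11 + 16 + 21 + 26 = 80.

80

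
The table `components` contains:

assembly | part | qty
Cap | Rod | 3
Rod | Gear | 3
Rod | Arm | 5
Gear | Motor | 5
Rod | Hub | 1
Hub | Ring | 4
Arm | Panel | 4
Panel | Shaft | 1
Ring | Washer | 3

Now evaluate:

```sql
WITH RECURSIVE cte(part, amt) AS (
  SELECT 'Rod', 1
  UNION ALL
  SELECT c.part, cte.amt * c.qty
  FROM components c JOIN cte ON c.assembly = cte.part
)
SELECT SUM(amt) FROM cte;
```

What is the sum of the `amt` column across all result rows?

Base: (Rod, amt=1).
Iteration 1: components of {Rod} -> Arm = 1*5 = 5, Gear = 1*3 = 3, Hub = 1*1 = 1.
Iteration 2: components of {Arm,Gear,Hub} -> Motor = 3*5 = 15, Panel = 5*4 = 20, Ring = 1*4 = 4.
Iteration 3: components of {Motor,Panel,Ring} -> Shaft = 20*1 = 20, Washer = 4*3 = 12.
Iteration 4: no further components; recursion stops.
SUM(amt) = 1 + 3 + 5 + 1 + 15 + 20 + 4 + 20 + 12 = 81.

81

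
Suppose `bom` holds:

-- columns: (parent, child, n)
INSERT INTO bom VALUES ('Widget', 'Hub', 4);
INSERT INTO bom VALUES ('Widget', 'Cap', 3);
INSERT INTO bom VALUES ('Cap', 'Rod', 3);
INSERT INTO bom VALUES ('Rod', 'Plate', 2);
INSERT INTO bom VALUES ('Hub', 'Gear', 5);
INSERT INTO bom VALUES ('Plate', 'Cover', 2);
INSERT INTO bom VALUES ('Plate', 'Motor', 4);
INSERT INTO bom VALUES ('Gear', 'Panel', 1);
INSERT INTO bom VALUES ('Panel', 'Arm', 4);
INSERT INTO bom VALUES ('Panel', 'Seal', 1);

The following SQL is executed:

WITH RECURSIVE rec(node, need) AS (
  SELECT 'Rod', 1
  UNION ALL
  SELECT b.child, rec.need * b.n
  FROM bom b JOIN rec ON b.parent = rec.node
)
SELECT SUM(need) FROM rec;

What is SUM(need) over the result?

Base: (Rod, need=1).
Iteration 1: components of {Rod} -> Plate = 1*2 = 2.
Iteration 2: components of {Plate} -> Cover = 2*2 = 4, Motor = 2*4 = 8.
Iteration 3: no further components; recursion stops.
SUM(need) = 1 + 2 + 4 + 8 = 15.

15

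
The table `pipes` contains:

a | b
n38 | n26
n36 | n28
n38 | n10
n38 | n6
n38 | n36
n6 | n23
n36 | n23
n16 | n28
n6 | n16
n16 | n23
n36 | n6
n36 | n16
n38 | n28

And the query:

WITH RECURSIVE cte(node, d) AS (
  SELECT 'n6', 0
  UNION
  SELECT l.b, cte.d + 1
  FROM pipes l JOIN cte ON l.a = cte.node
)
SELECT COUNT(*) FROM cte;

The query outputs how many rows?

5

Base: (n6, d=0).
Iteration 1: edges from {n6} -> (n16, d=1), (n23, d=1).
Iteration 2: edges from {n16,n23} -> (n23, d=2), (n28, d=2).
Iteration 3: no outgoing edges from {n23,n28}; recursion stops.
Total rows emitted: 5.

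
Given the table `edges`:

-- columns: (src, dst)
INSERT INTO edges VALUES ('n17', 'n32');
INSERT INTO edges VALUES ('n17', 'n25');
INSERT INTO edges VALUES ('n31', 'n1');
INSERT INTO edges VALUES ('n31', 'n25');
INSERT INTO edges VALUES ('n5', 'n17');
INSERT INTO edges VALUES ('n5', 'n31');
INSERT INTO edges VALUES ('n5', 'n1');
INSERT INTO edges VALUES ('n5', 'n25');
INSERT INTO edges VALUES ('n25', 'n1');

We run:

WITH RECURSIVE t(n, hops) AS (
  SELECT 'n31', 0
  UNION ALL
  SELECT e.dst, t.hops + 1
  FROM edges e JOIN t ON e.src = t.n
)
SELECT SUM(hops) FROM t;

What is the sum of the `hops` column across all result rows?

4

Base: (n31, hops=0).
Iteration 1: edges from {n31} -> (n1, hops=1), (n25, hops=1).
Iteration 2: edges from {n1,n25} -> (n1, hops=2).
Iteration 3: no outgoing edges from {n1}; recursion stops.
SUM(hops) = 0 + 1 + 1 + 2 = 4.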